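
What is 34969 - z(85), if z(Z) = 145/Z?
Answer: 594444/17 ≈ 34967.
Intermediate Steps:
34969 - z(85) = 34969 - 145/85 = 34969 - 1*29/17 = 34969 - 29/17 = 594444/17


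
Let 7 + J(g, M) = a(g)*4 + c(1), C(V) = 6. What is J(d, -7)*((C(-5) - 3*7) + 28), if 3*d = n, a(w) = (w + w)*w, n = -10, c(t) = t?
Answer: 9698/9 ≈ 1077.6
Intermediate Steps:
a(w) = 2*w**2 (a(w) = (2*w)*w = 2*w**2)
d = -10/3 (d = (1/3)*(-10) = -10/3 ≈ -3.3333)
J(g, M) = -6 + 8*g**2 (J(g, M) = -7 + ((2*g**2)*4 + 1) = -7 + (8*g**2 + 1) = -7 + (1 + 8*g**2) = -6 + 8*g**2)
J(d, -7)*((C(-5) - 3*7) + 28) = (-6 + 8*(-10/3)**2)*((6 - 3*7) + 28) = (-6 + 8*(100/9))*((6 - 21) + 28) = (-6 + 800/9)*(-15 + 28) = (746/9)*13 = 9698/9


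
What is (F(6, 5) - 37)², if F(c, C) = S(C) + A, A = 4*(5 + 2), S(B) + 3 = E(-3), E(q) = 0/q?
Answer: 144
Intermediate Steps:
E(q) = 0
S(B) = -3 (S(B) = -3 + 0 = -3)
A = 28 (A = 4*7 = 28)
F(c, C) = 25 (F(c, C) = -3 + 28 = 25)
(F(6, 5) - 37)² = (25 - 37)² = (-12)² = 144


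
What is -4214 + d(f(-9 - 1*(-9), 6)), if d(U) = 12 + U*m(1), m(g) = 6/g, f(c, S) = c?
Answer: -4202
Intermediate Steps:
d(U) = 12 + 6*U (d(U) = 12 + U*(6/1) = 12 + U*(6*1) = 12 + U*6 = 12 + 6*U)
-4214 + d(f(-9 - 1*(-9), 6)) = -4214 + (12 + 6*(-9 - 1*(-9))) = -4214 + (12 + 6*(-9 + 9)) = -4214 + (12 + 6*0) = -4214 + (12 + 0) = -4214 + 12 = -4202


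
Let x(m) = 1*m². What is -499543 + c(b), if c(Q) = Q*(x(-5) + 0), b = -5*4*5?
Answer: -502043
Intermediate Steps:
x(m) = m²
b = -100 (b = -20*5 = -100)
c(Q) = 25*Q (c(Q) = Q*((-5)² + 0) = Q*(25 + 0) = Q*25 = 25*Q)
-499543 + c(b) = -499543 + 25*(-100) = -499543 - 2500 = -502043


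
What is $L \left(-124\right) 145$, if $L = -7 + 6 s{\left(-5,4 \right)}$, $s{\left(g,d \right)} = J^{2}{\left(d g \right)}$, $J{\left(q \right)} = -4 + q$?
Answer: $-62013020$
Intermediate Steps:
$s{\left(g,d \right)} = \left(-4 + d g\right)^{2}$
$L = 3449$ ($L = -7 + 6 \left(-4 + 4 \left(-5\right)\right)^{2} = -7 + 6 \left(-4 - 20\right)^{2} = -7 + 6 \left(-24\right)^{2} = -7 + 6 \cdot 576 = -7 + 3456 = 3449$)
$L \left(-124\right) 145 = 3449 \left(-124\right) 145 = \left(-427676\right) 145 = -62013020$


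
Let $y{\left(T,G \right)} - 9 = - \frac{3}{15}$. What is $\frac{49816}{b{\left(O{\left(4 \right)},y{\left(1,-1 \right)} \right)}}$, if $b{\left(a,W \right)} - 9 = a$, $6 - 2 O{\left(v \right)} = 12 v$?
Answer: $- \frac{12454}{3} \approx -4151.3$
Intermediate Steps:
$O{\left(v \right)} = 3 - 6 v$ ($O{\left(v \right)} = 3 - \frac{12 v}{2} = 3 - 6 v$)
$y{\left(T,G \right)} = \frac{44}{5}$ ($y{\left(T,G \right)} = 9 - \frac{3}{15} = 9 - \frac{1}{5} = \frac{44}{5}$)
$b{\left(a,W \right)} = 9 + a$
$\frac{49816}{b{\left(O{\left(4 \right)},y{\left(1,-1 \right)} \right)}} = \frac{49816}{9 + \left(3 - 24\right)} = \frac{49816}{9 - 21} = \frac{49816}{-12} = 49816 \left(- \frac{1}{12}\right) = - \frac{12454}{3}$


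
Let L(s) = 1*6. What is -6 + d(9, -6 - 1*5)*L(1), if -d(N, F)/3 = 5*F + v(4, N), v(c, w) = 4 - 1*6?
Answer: 1020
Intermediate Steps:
v(c, w) = -2 (v(c, w) = 4 - 6 = -2)
L(s) = 6
d(N, F) = 6 - 15*F (d(N, F) = -3*(5*F - 2) = -3*(-2 + 5*F) = 6 - 15*F)
-6 + d(9, -6 - 1*5)*L(1) = -6 + (6 - 15*(-6 - 1*5))*6 = -6 + (6 - 15*(-6 - 5))*6 = -6 + (6 - 15*(-11))*6 = -6 + (6 + 165)*6 = -6 + 171*6 = -6 + 1026 = 1020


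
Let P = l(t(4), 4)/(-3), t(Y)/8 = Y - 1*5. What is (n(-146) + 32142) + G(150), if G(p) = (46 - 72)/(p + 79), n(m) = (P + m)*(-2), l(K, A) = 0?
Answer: 7427360/229 ≈ 32434.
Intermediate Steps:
t(Y) = -40 + 8*Y (t(Y) = 8*(Y - 1*5) = 8*(Y - 5) = 8*(-5 + Y) = -40 + 8*Y)
P = 0 (P = 0/(-3) = 0*(-⅓) = 0)
n(m) = -2*m (n(m) = (0 + m)*(-2) = m*(-2) = -2*m)
G(p) = -26/(79 + p)
(n(-146) + 32142) + G(150) = (-2*(-146) + 32142) - 26/(79 + 150) = (292 + 32142) - 26/229 = 32434 - 26*1/229 = 32434 - 26/229 = 7427360/229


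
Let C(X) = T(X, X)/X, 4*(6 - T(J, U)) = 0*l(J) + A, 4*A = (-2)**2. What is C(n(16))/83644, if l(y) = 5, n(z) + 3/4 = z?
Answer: 23/5102284 ≈ 4.5078e-6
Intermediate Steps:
n(z) = -3/4 + z
A = 1 (A = (1/4)*(-2)**2 = (1/4)*4 = 1)
T(J, U) = 23/4 (T(J, U) = 6 - (0*5 + 1)/4 = 6 - (0 + 1)/4 = 6 - 1/4*1 = 6 - 1/4 = 23/4)
C(X) = 23/(4*X)
C(n(16))/83644 = (23/(4*(-3/4 + 16)))/83644 = (23/(4*(61/4)))*(1/83644) = ((23/4)*(4/61))*(1/83644) = (23/61)*(1/83644) = 23/5102284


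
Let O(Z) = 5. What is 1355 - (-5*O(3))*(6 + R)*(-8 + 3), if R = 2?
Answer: 355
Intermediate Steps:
1355 - (-5*O(3))*(6 + R)*(-8 + 3) = 1355 - (-5*5)*(6 + 2)*(-8 + 3) = 1355 - (-25)*8*(-5) = 1355 - (-25)*(-40) = 1355 - 1*1000 = 1355 - 1000 = 355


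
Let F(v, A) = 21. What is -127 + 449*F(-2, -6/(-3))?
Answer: 9302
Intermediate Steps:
-127 + 449*F(-2, -6/(-3)) = -127 + 449*21 = -127 + 9429 = 9302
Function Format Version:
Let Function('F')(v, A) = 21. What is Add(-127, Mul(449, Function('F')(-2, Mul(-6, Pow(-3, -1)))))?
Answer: 9302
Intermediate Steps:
Add(-127, Mul(449, Function('F')(-2, Mul(-6, Pow(-3, -1))))) = Add(-127, Mul(449, 21)) = Add(-127, 9429) = 9302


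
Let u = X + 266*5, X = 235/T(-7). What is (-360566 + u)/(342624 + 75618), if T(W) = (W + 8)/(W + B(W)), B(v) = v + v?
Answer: -364171/418242 ≈ -0.87072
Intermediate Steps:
B(v) = 2*v
T(W) = (8 + W)/(3*W) (T(W) = (W + 8)/(W + 2*W) = (8 + W)/((3*W)) = (8 + W)*(1/(3*W)) = (8 + W)/(3*W))
X = -4935 (X = 235/(((1/3)*(8 - 7)/(-7))) = 235/(((1/3)*(-1/7)*1)) = 235/(-1/21) = 235*(-21) = -4935)
u = -3605 (u = -4935 + 266*5 = -4935 + 1330 = -3605)
(-360566 + u)/(342624 + 75618) = (-360566 - 3605)/(342624 + 75618) = -364171/418242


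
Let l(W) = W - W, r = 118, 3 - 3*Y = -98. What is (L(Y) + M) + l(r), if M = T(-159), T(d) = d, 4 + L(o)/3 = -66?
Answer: -369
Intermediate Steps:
Y = 101/3 (Y = 1 - ⅓*(-98) = 1 + 98/3 = 101/3 ≈ 33.667)
L(o) = -210 (L(o) = -12 + 3*(-66) = -12 - 198 = -210)
l(W) = 0
M = -159
(L(Y) + M) + l(r) = (-210 - 159) + 0 = -369 + 0 = -369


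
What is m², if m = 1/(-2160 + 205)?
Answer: 1/3822025 ≈ 2.6164e-7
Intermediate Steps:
m = -1/1955 (m = 1/(-1955) = -1/1955 ≈ -0.00051151)
m² = (-1/1955)² = 1/3822025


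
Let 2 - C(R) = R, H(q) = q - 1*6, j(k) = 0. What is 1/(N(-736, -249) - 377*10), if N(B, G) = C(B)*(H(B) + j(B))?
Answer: -1/551366 ≈ -1.8137e-6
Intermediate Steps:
H(q) = -6 + q (H(q) = q - 6 = -6 + q)
C(R) = 2 - R
N(B, G) = (-6 + B)*(2 - B) (N(B, G) = (2 - B)*((-6 + B) + 0) = (2 - B)*(-6 + B) = (-6 + B)*(2 - B))
1/(N(-736, -249) - 377*10) = 1/(-(-6 - 736)*(-2 - 736) - 377*10) = 1/(-1*(-742)*(-738) - 3770) = 1/(-547596 - 3770) = 1/(-551366) = -1/551366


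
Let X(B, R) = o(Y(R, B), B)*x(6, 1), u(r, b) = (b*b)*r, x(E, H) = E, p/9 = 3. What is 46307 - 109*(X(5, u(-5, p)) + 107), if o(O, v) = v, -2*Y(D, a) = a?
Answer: 31374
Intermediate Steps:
Y(D, a) = -a/2
p = 27 (p = 9*3 = 27)
u(r, b) = r*b² (u(r, b) = b²*r = r*b²)
X(B, R) = 6*B (X(B, R) = B*6 = 6*B)
46307 - 109*(X(5, u(-5, p)) + 107) = 46307 - 109*(6*5 + 107) = 46307 - 109*(30 + 107) = 46307 - 109*137 = 46307 - 14933 = 31374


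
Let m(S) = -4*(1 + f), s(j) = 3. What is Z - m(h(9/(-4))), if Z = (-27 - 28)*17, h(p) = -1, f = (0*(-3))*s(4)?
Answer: -931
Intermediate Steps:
f = 0 (f = (0*(-3))*3 = 0*3 = 0)
m(S) = -4 (m(S) = -4*(1 + 0) = -4*1 = -4)
Z = -935 (Z = -55*17 = -935)
Z - m(h(9/(-4))) = -935 - 1*(-4) = -935 + 4 = -931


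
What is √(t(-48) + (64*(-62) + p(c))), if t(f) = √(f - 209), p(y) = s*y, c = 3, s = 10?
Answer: √(-3938 + I*√257) ≈ 0.1277 + 62.754*I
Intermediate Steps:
p(y) = 10*y
t(f) = √(-209 + f)
√(t(-48) + (64*(-62) + p(c))) = √(√(-209 - 48) + (64*(-62) + 10*3)) = √(√(-257) + (-3968 + 30)) = √(I*√257 - 3938) = √(-3938 + I*√257)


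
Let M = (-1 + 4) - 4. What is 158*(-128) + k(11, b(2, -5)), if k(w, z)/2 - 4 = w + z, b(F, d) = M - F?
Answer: -20200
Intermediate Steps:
M = -1 (M = 3 - 4 = -1)
b(F, d) = -1 - F
k(w, z) = 8 + 2*w + 2*z (k(w, z) = 8 + 2*(w + z) = 8 + (2*w + 2*z) = 8 + 2*w + 2*z)
158*(-128) + k(11, b(2, -5)) = 158*(-128) + (8 + 2*11 + 2*(-1 - 1*2)) = -20224 + (8 + 22 + 2*(-1 - 2)) = -20224 + (8 + 22 + 2*(-3)) = -20224 + (8 + 22 - 6) = -20224 + 24 = -20200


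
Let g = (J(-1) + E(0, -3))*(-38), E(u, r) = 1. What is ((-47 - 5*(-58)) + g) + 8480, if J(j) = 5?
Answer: 8495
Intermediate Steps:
g = -228 (g = (5 + 1)*(-38) = 6*(-38) = -228)
((-47 - 5*(-58)) + g) + 8480 = ((-47 - 5*(-58)) - 228) + 8480 = ((-47 + 290) - 228) + 8480 = (243 - 228) + 8480 = 15 + 8480 = 8495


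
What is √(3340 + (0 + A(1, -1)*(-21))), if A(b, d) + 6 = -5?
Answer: √3571 ≈ 59.758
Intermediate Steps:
A(b, d) = -11 (A(b, d) = -6 - 5 = -11)
√(3340 + (0 + A(1, -1)*(-21))) = √(3340 + (0 - 11*(-21))) = √(3340 + (0 + 231)) = √(3340 + 231) = √3571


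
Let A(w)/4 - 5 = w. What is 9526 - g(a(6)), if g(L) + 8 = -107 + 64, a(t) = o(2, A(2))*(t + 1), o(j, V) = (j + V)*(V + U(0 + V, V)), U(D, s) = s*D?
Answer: 9577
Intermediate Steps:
U(D, s) = D*s
A(w) = 20 + 4*w
o(j, V) = (V + j)*(V + V²) (o(j, V) = (j + V)*(V + (0 + V)*V) = (V + j)*(V + V*V) = (V + j)*(V + V²))
a(t) = 24360 + 24360*t (a(t) = ((20 + 4*2)*((20 + 4*2) + 2 + (20 + 4*2)² + (20 + 4*2)*2))*(t + 1) = ((20 + 8)*((20 + 8) + 2 + (20 + 8)² + (20 + 8)*2))*(1 + t) = (28*(28 + 2 + 28² + 28*2))*(1 + t) = (28*(28 + 2 + 784 + 56))*(1 + t) = (28*870)*(1 + t) = 24360*(1 + t) = 24360 + 24360*t)
g(L) = -51 (g(L) = -8 + (-107 + 64) = -8 - 43 = -51)
9526 - g(a(6)) = 9526 - 1*(-51) = 9526 + 51 = 9577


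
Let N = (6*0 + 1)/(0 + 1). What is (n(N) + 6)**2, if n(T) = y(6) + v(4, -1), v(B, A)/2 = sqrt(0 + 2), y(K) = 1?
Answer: 57 + 28*sqrt(2) ≈ 96.598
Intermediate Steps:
N = 1 (N = (0 + 1)/1 = 1*1 = 1)
v(B, A) = 2*sqrt(2) (v(B, A) = 2*sqrt(0 + 2) = 2*sqrt(2))
n(T) = 1 + 2*sqrt(2)
(n(N) + 6)**2 = ((1 + 2*sqrt(2)) + 6)**2 = (7 + 2*sqrt(2))**2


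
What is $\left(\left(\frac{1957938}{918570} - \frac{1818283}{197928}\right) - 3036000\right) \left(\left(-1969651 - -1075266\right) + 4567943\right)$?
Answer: $- \frac{168977128330830874508839}{15150893580} \approx -1.1153 \cdot 10^{13}$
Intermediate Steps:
$\left(\left(\frac{1957938}{918570} - \frac{1818283}{197928}\right) - 3036000\right) \left(\left(-1969651 - -1075266\right) + 4567943\right) = \left(\left(1957938 \cdot \frac{1}{918570} - \frac{1818283}{197928}\right) - 3036000\right) \left(\left(-1969651 + 1075266\right) + 4567943\right) = \left(\left(\frac{326323}{153095} - \frac{1818283}{197928}\right) - 3036000\right) \left(-894385 + 4567943\right) = \left(- \frac{213781577141}{30301787160} - 3036000\right) 3673558 = \left(- \frac{91996439599337141}{30301787160}\right) 3673558 = - \frac{168977128330830874508839}{15150893580}$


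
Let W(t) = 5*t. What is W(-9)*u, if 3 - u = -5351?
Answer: -240930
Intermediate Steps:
u = 5354 (u = 3 - 1*(-5351) = 3 + 5351 = 5354)
W(-9)*u = (5*(-9))*5354 = -45*5354 = -240930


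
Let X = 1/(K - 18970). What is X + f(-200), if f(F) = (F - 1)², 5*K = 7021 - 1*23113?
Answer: 4482167737/110942 ≈ 40401.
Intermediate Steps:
K = -16092/5 (K = (7021 - 1*23113)/5 = (7021 - 23113)/5 = (⅕)*(-16092) = -16092/5 ≈ -3218.4)
f(F) = (-1 + F)²
X = -5/110942 (X = 1/(-16092/5 - 18970) = 1/(-110942/5) = -5/110942 ≈ -4.5069e-5)
X + f(-200) = -5/110942 + (-1 - 200)² = -5/110942 + (-201)² = -5/110942 + 40401 = 4482167737/110942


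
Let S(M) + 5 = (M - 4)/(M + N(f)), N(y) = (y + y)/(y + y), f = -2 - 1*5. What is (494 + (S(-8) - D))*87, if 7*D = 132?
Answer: 287361/7 ≈ 41052.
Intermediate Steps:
D = 132/7 (D = (⅐)*132 = 132/7 ≈ 18.857)
f = -7 (f = -2 - 5 = -7)
N(y) = 1 (N(y) = (2*y)/((2*y)) = (2*y)*(1/(2*y)) = 1)
S(M) = -5 + (-4 + M)/(1 + M) (S(M) = -5 + (M - 4)/(M + 1) = -5 + (-4 + M)/(1 + M))
(494 + (S(-8) - D))*87 = (494 + ((-9 - 4*(-8))/(1 - 8) - 1*132/7))*87 = (494 + ((-9 + 32)/(-7) - 132/7))*87 = (494 + (-⅐*23 - 132/7))*87 = (494 + (-23/7 - 132/7))*87 = (494 - 155/7)*87 = (3303/7)*87 = 287361/7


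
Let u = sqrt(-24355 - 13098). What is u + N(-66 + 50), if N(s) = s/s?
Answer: 1 + I*sqrt(37453) ≈ 1.0 + 193.53*I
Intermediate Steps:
N(s) = 1
u = I*sqrt(37453) (u = sqrt(-37453) = I*sqrt(37453) ≈ 193.53*I)
u + N(-66 + 50) = I*sqrt(37453) + 1 = 1 + I*sqrt(37453)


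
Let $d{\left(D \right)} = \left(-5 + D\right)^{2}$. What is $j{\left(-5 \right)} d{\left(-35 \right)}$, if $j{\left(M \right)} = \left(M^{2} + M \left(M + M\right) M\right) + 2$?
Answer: $-356800$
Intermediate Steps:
$j{\left(M \right)} = 2 + M^{2} + 2 M^{3}$ ($j{\left(M \right)} = \left(M^{2} + M 2 M M\right) + 2 = \left(M^{2} + 2 M^{2} M\right) + 2 = \left(M^{2} + 2 M^{3}\right) + 2 = 2 + M^{2} + 2 M^{3}$)
$j{\left(-5 \right)} d{\left(-35 \right)} = \left(2 + \left(-5\right)^{2} + 2 \left(-5\right)^{3}\right) \left(-5 - 35\right)^{2} = \left(2 + 25 + 2 \left(-125\right)\right) \left(-40\right)^{2} = \left(2 + 25 - 250\right) 1600 = \left(-223\right) 1600 = -356800$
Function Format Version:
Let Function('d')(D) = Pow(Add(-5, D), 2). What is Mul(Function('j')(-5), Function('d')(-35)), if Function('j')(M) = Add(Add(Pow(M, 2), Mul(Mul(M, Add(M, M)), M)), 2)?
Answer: -356800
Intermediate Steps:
Function('j')(M) = Add(2, Pow(M, 2), Mul(2, Pow(M, 3))) (Function('j')(M) = Add(Add(Pow(M, 2), Mul(Mul(M, Mul(2, M)), M)), 2) = Add(Add(Pow(M, 2), Mul(Mul(2, Pow(M, 2)), M)), 2) = Add(Add(Pow(M, 2), Mul(2, Pow(M, 3))), 2) = Add(2, Pow(M, 2), Mul(2, Pow(M, 3))))
Mul(Function('j')(-5), Function('d')(-35)) = Mul(Add(2, Pow(-5, 2), Mul(2, Pow(-5, 3))), Pow(Add(-5, -35), 2)) = Mul(Add(2, 25, Mul(2, -125)), Pow(-40, 2)) = Mul(Add(2, 25, -250), 1600) = Mul(-223, 1600) = -356800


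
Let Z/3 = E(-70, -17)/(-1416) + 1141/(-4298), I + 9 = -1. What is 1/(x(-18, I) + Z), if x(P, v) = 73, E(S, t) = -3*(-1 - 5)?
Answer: 72452/5228531 ≈ 0.013857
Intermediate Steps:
I = -10 (I = -9 - 1 = -10)
E(S, t) = 18 (E(S, t) = -3*(-6) = 18)
Z = -60465/72452 (Z = 3*(18/(-1416) + 1141/(-4298)) = 3*(18*(-1/1416) + 1141*(-1/4298)) = 3*(-3/236 - 163/614) = 3*(-20155/72452) = -60465/72452 ≈ -0.83455)
1/(x(-18, I) + Z) = 1/(73 - 60465/72452) = 1/(5228531/72452) = 72452/5228531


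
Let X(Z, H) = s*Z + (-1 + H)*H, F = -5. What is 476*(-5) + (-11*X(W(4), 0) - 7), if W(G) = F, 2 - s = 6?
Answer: -2607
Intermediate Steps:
s = -4 (s = 2 - 1*6 = 2 - 6 = -4)
W(G) = -5
X(Z, H) = -4*Z + H*(-1 + H) (X(Z, H) = -4*Z + (-1 + H)*H = -4*Z + H*(-1 + H))
476*(-5) + (-11*X(W(4), 0) - 7) = 476*(-5) + (-11*(0**2 - 1*0 - 4*(-5)) - 7) = -2380 + (-11*(0 + 0 + 20) - 7) = -2380 + (-11*20 - 7) = -2380 + (-220 - 7) = -2380 - 227 = -2607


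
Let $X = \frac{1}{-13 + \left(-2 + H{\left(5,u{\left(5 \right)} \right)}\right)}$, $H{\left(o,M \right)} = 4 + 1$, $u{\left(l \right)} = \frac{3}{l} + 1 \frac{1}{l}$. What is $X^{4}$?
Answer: $\frac{1}{10000} \approx 0.0001$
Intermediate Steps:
$u{\left(l \right)} = \frac{4}{l}$ ($u{\left(l \right)} = \frac{3}{l} + \frac{1}{l} = \frac{4}{l}$)
$H{\left(o,M \right)} = 5$
$X = - \frac{1}{10}$ ($X = \frac{1}{-13 + \left(-2 + 5\right)} = \frac{1}{-13 + 3} = \frac{1}{-10} = - \frac{1}{10} \approx -0.1$)
$X^{4} = \left(- \frac{1}{10}\right)^{4} = \frac{1}{10000}$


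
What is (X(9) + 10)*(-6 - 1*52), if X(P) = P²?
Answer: -5278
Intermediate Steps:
(X(9) + 10)*(-6 - 1*52) = (9² + 10)*(-6 - 1*52) = (81 + 10)*(-6 - 52) = 91*(-58) = -5278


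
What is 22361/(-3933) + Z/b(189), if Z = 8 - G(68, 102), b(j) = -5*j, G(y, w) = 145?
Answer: -2288036/412965 ≈ -5.5405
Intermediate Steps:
Z = -137 (Z = 8 - 1*145 = 8 - 145 = -137)
22361/(-3933) + Z/b(189) = 22361/(-3933) - 137/((-5*189)) = 22361*(-1/3933) - 137/(-945) = -22361/3933 - 137*(-1/945) = -22361/3933 + 137/945 = -2288036/412965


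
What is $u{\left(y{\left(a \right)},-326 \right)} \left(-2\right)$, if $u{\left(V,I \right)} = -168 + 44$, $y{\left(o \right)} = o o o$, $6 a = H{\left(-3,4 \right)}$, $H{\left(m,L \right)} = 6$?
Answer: $248$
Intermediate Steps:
$a = 1$ ($a = \frac{1}{6} \cdot 6 = 1$)
$y{\left(o \right)} = o^{3}$ ($y{\left(o \right)} = o^{2} o = o^{3}$)
$u{\left(V,I \right)} = -124$
$u{\left(y{\left(a \right)},-326 \right)} \left(-2\right) = \left(-124\right) \left(-2\right) = 248$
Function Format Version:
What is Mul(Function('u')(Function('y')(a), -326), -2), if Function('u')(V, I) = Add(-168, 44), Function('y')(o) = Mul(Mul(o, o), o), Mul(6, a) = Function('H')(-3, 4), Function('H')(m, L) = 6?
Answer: 248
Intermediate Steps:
a = 1 (a = Mul(Rational(1, 6), 6) = 1)
Function('y')(o) = Pow(o, 3) (Function('y')(o) = Mul(Pow(o, 2), o) = Pow(o, 3))
Function('u')(V, I) = -124
Mul(Function('u')(Function('y')(a), -326), -2) = Mul(-124, -2) = 248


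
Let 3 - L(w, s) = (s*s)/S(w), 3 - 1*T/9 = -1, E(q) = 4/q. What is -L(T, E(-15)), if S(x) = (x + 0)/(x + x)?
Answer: -643/225 ≈ -2.8578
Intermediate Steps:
T = 36 (T = 27 - 9*(-1) = 27 + 9 = 36)
S(x) = ½ (S(x) = x/((2*x)) = x*(1/(2*x)) = ½)
L(w, s) = 3 - 2*s² (L(w, s) = 3 - s*s/½ = 3 - s²*2 = 3 - 2*s²)
-L(T, E(-15)) = -(3 - 2*(4/(-15))²) = -(3 - 2*(4*(-1/15))²) = -(3 - 2*(-4/15)²) = -(3 - 2*16/225) = -(3 - 32/225) = -1*643/225 = -643/225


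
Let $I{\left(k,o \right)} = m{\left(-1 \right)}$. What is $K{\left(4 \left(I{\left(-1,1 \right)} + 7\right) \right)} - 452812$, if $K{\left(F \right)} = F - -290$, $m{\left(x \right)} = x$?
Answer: $-452498$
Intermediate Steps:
$I{\left(k,o \right)} = -1$
$K{\left(F \right)} = 290 + F$ ($K{\left(F \right)} = F + 290 = 290 + F$)
$K{\left(4 \left(I{\left(-1,1 \right)} + 7\right) \right)} - 452812 = \left(290 + 4 \left(-1 + 7\right)\right) - 452812 = \left(290 + 4 \cdot 6\right) - 452812 = \left(290 + 24\right) - 452812 = 314 - 452812 = -452498$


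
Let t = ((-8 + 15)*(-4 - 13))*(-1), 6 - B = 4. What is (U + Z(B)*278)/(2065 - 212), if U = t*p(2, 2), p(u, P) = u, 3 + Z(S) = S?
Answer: -40/1853 ≈ -0.021587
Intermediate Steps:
B = 2 (B = 6 - 1*4 = 6 - 4 = 2)
Z(S) = -3 + S
t = 119 (t = (7*(-17))*(-1) = -119*(-1) = 119)
U = 238 (U = 119*2 = 238)
(U + Z(B)*278)/(2065 - 212) = (238 + (-3 + 2)*278)/(2065 - 212) = (238 - 1*278)/1853 = (238 - 278)*(1/1853) = -40*1/1853 = -40/1853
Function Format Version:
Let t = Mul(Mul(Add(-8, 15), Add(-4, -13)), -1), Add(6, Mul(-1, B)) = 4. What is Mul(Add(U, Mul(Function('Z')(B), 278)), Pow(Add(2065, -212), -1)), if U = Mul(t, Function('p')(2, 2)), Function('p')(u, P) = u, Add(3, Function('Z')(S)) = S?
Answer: Rational(-40, 1853) ≈ -0.021587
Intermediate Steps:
B = 2 (B = Add(6, Mul(-1, 4)) = Add(6, -4) = 2)
Function('Z')(S) = Add(-3, S)
t = 119 (t = Mul(Mul(7, -17), -1) = Mul(-119, -1) = 119)
U = 238 (U = Mul(119, 2) = 238)
Mul(Add(U, Mul(Function('Z')(B), 278)), Pow(Add(2065, -212), -1)) = Mul(Add(238, Mul(Add(-3, 2), 278)), Pow(Add(2065, -212), -1)) = Mul(Add(238, Mul(-1, 278)), Pow(1853, -1)) = Mul(Add(238, -278), Rational(1, 1853)) = Mul(-40, Rational(1, 1853)) = Rational(-40, 1853)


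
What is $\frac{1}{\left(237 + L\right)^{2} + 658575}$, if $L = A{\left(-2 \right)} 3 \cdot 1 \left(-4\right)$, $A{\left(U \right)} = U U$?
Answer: $\frac{1}{694296} \approx 1.4403 \cdot 10^{-6}$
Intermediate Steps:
$A{\left(U \right)} = U^{2}$
$L = -48$ ($L = \left(-2\right)^{2} \cdot 3 \cdot 1 \left(-4\right) = 4 \cdot 3 \left(-4\right) = 4 \left(-12\right) = -48$)
$\frac{1}{\left(237 + L\right)^{2} + 658575} = \frac{1}{\left(237 - 48\right)^{2} + 658575} = \frac{1}{189^{2} + 658575} = \frac{1}{35721 + 658575} = \frac{1}{694296}$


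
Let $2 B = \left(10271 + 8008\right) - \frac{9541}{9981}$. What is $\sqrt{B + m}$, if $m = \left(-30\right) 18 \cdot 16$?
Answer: $\frac{\sqrt{5523639551}}{3327} \approx 22.339$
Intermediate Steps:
$B = \frac{91216579}{9981}$ ($B = \frac{\left(10271 + 8008\right) - \frac{9541}{9981}}{2} = \frac{18279 - \frac{9541}{9981}}{2} = \frac{1}{2} \cdot \frac{182433158}{9981} = \frac{91216579}{9981} \approx 9139.0$)
$m = -8640$ ($m = \left(-540\right) 16 = -8640$)
$\sqrt{B + m} = \sqrt{\frac{91216579}{9981} - 8640} = \sqrt{\frac{4980739}{9981}} = \frac{\sqrt{5523639551}}{3327}$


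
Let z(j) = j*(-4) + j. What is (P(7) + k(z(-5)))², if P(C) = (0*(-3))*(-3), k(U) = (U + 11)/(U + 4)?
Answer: 676/361 ≈ 1.8726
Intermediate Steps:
z(j) = -3*j (z(j) = -4*j + j = -3*j)
k(U) = (11 + U)/(4 + U)
P(C) = 0 (P(C) = 0*(-3) = 0)
(P(7) + k(z(-5)))² = (0 + (11 - 3*(-5))/(4 - 3*(-5)))² = (0 + (11 + 15)/(4 + 15))² = (0 + 26/19)² = (26/19)² = 676/361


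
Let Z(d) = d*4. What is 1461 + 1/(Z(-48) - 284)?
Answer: 695435/476 ≈ 1461.0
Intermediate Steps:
Z(d) = 4*d
1461 + 1/(Z(-48) - 284) = 1461 + 1/(4*(-48) - 284) = 1461 + 1/(-192 - 284) = 1461 + 1/(-476) = 1461 - 1/476 = 695435/476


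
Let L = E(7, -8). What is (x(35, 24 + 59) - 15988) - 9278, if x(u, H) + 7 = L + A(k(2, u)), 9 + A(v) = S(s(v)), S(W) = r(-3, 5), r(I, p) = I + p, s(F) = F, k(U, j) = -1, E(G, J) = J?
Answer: -25288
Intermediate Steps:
S(W) = 2 (S(W) = -3 + 5 = 2)
A(v) = -7 (A(v) = -9 + 2 = -7)
L = -8
x(u, H) = -22 (x(u, H) = -7 + (-8 - 7) = -7 - 15 = -22)
(x(35, 24 + 59) - 15988) - 9278 = (-22 - 15988) - 9278 = -16010 - 9278 = -25288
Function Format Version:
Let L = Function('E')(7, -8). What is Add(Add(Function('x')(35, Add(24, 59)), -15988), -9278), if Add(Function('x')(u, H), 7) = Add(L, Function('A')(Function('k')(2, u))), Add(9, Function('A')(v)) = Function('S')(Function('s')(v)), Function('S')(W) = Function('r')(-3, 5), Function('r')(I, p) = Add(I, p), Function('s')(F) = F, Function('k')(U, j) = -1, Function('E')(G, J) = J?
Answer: -25288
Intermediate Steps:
Function('S')(W) = 2 (Function('S')(W) = Add(-3, 5) = 2)
Function('A')(v) = -7 (Function('A')(v) = Add(-9, 2) = -7)
L = -8
Function('x')(u, H) = -22 (Function('x')(u, H) = Add(-7, Add(-8, -7)) = Add(-7, -15) = -22)
Add(Add(Function('x')(35, Add(24, 59)), -15988), -9278) = Add(Add(-22, -15988), -9278) = Add(-16010, -9278) = -25288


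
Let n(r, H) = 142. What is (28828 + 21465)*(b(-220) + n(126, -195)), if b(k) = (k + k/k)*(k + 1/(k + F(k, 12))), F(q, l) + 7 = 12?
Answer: 522516558557/215 ≈ 2.4303e+9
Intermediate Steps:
F(q, l) = 5 (F(q, l) = -7 + 12 = 5)
b(k) = (1 + k)*(k + 1/(5 + k)) (b(k) = (k + k/k)*(k + 1/(k + 5)) = (k + 1)*(k + 1/(5 + k)) = (1 + k)*(k + 1/(5 + k)))
(28828 + 21465)*(b(-220) + n(126, -195)) = (28828 + 21465)*((1 + (-220)³ + 6*(-220) + 6*(-220)²)/(5 - 220) + 142) = 50293*((1 - 10648000 - 1320 + 6*48400)/(-215) + 142) = 50293*(-(1 - 10648000 - 1320 + 290400)/215 + 142) = 50293*(-1/215*(-10358919) + 142) = 50293*(10358919/215 + 142) = 50293*(10389449/215) = 522516558557/215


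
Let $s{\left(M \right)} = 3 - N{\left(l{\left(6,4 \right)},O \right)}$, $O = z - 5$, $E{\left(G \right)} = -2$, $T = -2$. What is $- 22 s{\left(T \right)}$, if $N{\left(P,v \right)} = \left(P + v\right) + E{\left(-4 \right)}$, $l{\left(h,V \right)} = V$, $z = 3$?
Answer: $-66$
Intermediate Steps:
$O = -2$ ($O = 3 - 5 = -2$)
$N{\left(P,v \right)} = -2 + P + v$ ($N{\left(P,v \right)} = \left(P + v\right) - 2 = -2 + P + v$)
$s{\left(M \right)} = 3$ ($s{\left(M \right)} = 3 - \left(-2 + 4 - 2\right) = 3 - 0 = 3 + 0 = 3$)
$- 22 s{\left(T \right)} = \left(-22\right) 3 = -66$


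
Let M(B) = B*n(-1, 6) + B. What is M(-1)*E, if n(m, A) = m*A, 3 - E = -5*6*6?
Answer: 915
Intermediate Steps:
E = 183 (E = 3 - (-5*6)*6 = 3 - (-30)*6 = 3 - 1*(-180) = 3 + 180 = 183)
n(m, A) = A*m
M(B) = -5*B (M(B) = B*(6*(-1)) + B = B*(-6) + B = -6*B + B = -5*B)
M(-1)*E = -5*(-1)*183 = 5*183 = 915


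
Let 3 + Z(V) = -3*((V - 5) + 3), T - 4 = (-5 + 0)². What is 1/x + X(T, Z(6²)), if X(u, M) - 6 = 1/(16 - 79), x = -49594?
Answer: 18696875/3124422 ≈ 5.9841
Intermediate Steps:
T = 29 (T = 4 + (-5 + 0)² = 4 + (-5)² = 4 + 25 = 29)
Z(V) = 3 - 3*V (Z(V) = -3 - 3*((V - 5) + 3) = -3 - 3*((-5 + V) + 3) = -3 - 3*(-2 + V) = -3 + (6 - 3*V) = 3 - 3*V)
X(u, M) = 377/63 (X(u, M) = 6 + 1/(16 - 79) = 6 + 1/(-63) = 6 - 1/63 = 377/63)
1/x + X(T, Z(6²)) = 1/(-49594) + 377/63 = -1/49594 + 377/63 = 18696875/3124422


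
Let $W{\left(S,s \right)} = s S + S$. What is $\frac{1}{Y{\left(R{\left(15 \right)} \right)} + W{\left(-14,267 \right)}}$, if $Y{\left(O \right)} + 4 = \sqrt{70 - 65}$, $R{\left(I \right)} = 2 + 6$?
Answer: $- \frac{3756}{14107531} - \frac{\sqrt{5}}{14107531} \approx -0.0002664$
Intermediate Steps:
$R{\left(I \right)} = 8$
$Y{\left(O \right)} = -4 + \sqrt{5}$ ($Y{\left(O \right)} = -4 + \sqrt{70 - 65} = -4 + \sqrt{5}$)
$W{\left(S,s \right)} = S + S s$ ($W{\left(S,s \right)} = S s + S = S + S s$)
$\frac{1}{Y{\left(R{\left(15 \right)} \right)} + W{\left(-14,267 \right)}} = \frac{1}{\left(-4 + \sqrt{5}\right) - 14 \left(1 + 267\right)} = \frac{1}{\left(-4 + \sqrt{5}\right) - 3752} = \frac{1}{-3756 + \sqrt{5}}$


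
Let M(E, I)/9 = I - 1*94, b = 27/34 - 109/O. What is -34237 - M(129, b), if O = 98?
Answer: -27812318/833 ≈ -33388.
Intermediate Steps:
b = -265/833 (b = 27/34 - 109/98 = -265/833 ≈ -0.31813)
M(E, I) = -846 + 9*I (M(E, I) = 9*(I - 1*94) = 9*(I - 94) = 9*(-94 + I) = -846 + 9*I)
-34237 - M(129, b) = -34237 - (-846 + 9*(-265/833)) = -34237 - (-846 - 2385/833) = -34237 - 1*(-707103/833) = -34237 + 707103/833 = -27812318/833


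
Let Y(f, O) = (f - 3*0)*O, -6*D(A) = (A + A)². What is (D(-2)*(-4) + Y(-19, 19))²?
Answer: 1104601/9 ≈ 1.2273e+5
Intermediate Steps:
D(A) = -2*A²/3 (D(A) = -(A + A)²/6 = -4*A²/6 = -2*A²/3)
Y(f, O) = O*f (Y(f, O) = (f + 0)*O = f*O = O*f)
(D(-2)*(-4) + Y(-19, 19))² = (-⅔*(-2)²*(-4) + 19*(-19))² = (-⅔*4*(-4) - 361)² = (-8/3*(-4) - 361)² = (32/3 - 361)² = (-1051/3)² = 1104601/9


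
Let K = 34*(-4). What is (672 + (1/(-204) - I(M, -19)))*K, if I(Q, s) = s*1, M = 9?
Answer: -281926/3 ≈ -93975.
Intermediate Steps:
I(Q, s) = s
K = -136
(672 + (1/(-204) - I(M, -19)))*K = (672 + (1/(-204) - 1*(-19)))*(-136) = (672 + (-1/204 + 19))*(-136) = (672 + 3875/204)*(-136) = (140963/204)*(-136) = -281926/3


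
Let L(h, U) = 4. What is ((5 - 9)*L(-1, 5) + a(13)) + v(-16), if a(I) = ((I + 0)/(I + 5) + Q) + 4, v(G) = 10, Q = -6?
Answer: -131/18 ≈ -7.2778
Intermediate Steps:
a(I) = -2 + I/(5 + I) (a(I) = ((I + 0)/(I + 5) - 6) + 4 = (I/(5 + I) - 6) + 4 = (-6 + I/(5 + I)) + 4 = -2 + I/(5 + I))
((5 - 9)*L(-1, 5) + a(13)) + v(-16) = ((5 - 9)*4 + (-10 - 1*13)/(5 + 13)) + 10 = (-4*4 + (-10 - 13)/18) + 10 = (-16 + (1/18)*(-23)) + 10 = (-16 - 23/18) + 10 = -311/18 + 10 = -131/18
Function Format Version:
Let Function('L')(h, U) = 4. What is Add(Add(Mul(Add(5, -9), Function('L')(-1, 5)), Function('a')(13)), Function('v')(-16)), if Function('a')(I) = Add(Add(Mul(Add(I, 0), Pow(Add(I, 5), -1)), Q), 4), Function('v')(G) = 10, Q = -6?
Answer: Rational(-131, 18) ≈ -7.2778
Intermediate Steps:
Function('a')(I) = Add(-2, Mul(I, Pow(Add(5, I), -1))) (Function('a')(I) = Add(Add(Mul(Add(I, 0), Pow(Add(I, 5), -1)), -6), 4) = Add(Add(Mul(I, Pow(Add(5, I), -1)), -6), 4) = Add(Add(-6, Mul(I, Pow(Add(5, I), -1))), 4) = Add(-2, Mul(I, Pow(Add(5, I), -1))))
Add(Add(Mul(Add(5, -9), Function('L')(-1, 5)), Function('a')(13)), Function('v')(-16)) = Add(Add(Mul(Add(5, -9), 4), Mul(Pow(Add(5, 13), -1), Add(-10, Mul(-1, 13)))), 10) = Add(Add(Mul(-4, 4), Mul(Pow(18, -1), Add(-10, -13))), 10) = Add(Add(-16, Mul(Rational(1, 18), -23)), 10) = Add(Add(-16, Rational(-23, 18)), 10) = Add(Rational(-311, 18), 10) = Rational(-131, 18)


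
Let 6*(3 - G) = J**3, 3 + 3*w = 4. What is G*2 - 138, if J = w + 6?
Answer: -17551/81 ≈ -216.68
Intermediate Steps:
w = 1/3 (w = -1 + (1/3)*4 = -1 + 4/3 = 1/3 ≈ 0.33333)
J = 19/3 (J = 1/3 + 6 = 19/3 ≈ 6.3333)
G = -6373/162 (G = 3 - (19/3)**3/6 = 3 - 1/6*6859/27 = 3 - 6859/162 = -6373/162 ≈ -39.339)
G*2 - 138 = -6373/162*2 - 138 = -6373/81 - 138 = -17551/81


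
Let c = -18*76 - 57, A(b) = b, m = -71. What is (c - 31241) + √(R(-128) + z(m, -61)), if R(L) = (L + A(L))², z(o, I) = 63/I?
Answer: -32666 + √243855613/61 ≈ -32410.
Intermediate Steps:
R(L) = 4*L² (R(L) = (L + L)² = (2*L)² = 4*L²)
c = -1425 (c = -1368 - 57 = -1425)
(c - 31241) + √(R(-128) + z(m, -61)) = (-1425 - 31241) + √(4*(-128)² + 63/(-61)) = -32666 + √(4*16384 + 63*(-1/61)) = -32666 + √(65536 - 63/61) = -32666 + √(3997633/61) = -32666 + √243855613/61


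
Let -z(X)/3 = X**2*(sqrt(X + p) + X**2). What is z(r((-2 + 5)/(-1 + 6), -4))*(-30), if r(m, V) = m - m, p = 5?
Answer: 0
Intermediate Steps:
r(m, V) = 0
z(X) = -3*X**2*(X**2 + sqrt(5 + X)) (z(X) = -3*X**2*(sqrt(X + 5) + X**2) = -3*X**2*(sqrt(5 + X) + X**2) = -3*X**2*(X**2 + sqrt(5 + X)))
z(r((-2 + 5)/(-1 + 6), -4))*(-30) = (3*0**2*(-1*0**2 - sqrt(5 + 0)))*(-30) = (3*0*(-1*0 - sqrt(5)))*(-30) = (3*0*(0 - sqrt(5)))*(-30) = (3*0*(-sqrt(5)))*(-30) = 0*(-30) = 0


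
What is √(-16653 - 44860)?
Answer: I*√61513 ≈ 248.02*I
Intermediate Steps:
√(-16653 - 44860) = √(-61513) = I*√61513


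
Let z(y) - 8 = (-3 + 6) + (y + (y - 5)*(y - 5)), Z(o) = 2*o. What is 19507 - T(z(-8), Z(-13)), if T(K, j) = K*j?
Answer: 23979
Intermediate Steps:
z(y) = 11 + y + (-5 + y)**2 (z(y) = 8 + ((-3 + 6) + (y + (y - 5)*(y - 5))) = 8 + (3 + (y + (-5 + y)*(-5 + y))) = 8 + (3 + (y + (-5 + y)**2)) = 8 + (3 + y + (-5 + y)**2) = 11 + y + (-5 + y)**2)
19507 - T(z(-8), Z(-13)) = 19507 - (11 - 8 + (-5 - 8)**2)*2*(-13) = 19507 - (11 - 8 + (-13)**2)*(-26) = 19507 - (11 - 8 + 169)*(-26) = 19507 - 172*(-26) = 19507 - 1*(-4472) = 19507 + 4472 = 23979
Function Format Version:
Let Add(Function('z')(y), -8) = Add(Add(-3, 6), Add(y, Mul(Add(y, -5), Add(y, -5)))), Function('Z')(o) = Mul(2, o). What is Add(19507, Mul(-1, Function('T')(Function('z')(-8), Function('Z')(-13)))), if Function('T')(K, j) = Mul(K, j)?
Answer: 23979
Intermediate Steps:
Function('z')(y) = Add(11, y, Pow(Add(-5, y), 2)) (Function('z')(y) = Add(8, Add(Add(-3, 6), Add(y, Mul(Add(y, -5), Add(y, -5))))) = Add(8, Add(3, Add(y, Mul(Add(-5, y), Add(-5, y))))) = Add(8, Add(3, Add(y, Pow(Add(-5, y), 2)))) = Add(8, Add(3, y, Pow(Add(-5, y), 2))) = Add(11, y, Pow(Add(-5, y), 2)))
Add(19507, Mul(-1, Function('T')(Function('z')(-8), Function('Z')(-13)))) = Add(19507, Mul(-1, Mul(Add(11, -8, Pow(Add(-5, -8), 2)), Mul(2, -13)))) = Add(19507, Mul(-1, Mul(Add(11, -8, Pow(-13, 2)), -26))) = Add(19507, Mul(-1, Mul(Add(11, -8, 169), -26))) = Add(19507, Mul(-1, Mul(172, -26))) = Add(19507, Mul(-1, -4472)) = Add(19507, 4472) = 23979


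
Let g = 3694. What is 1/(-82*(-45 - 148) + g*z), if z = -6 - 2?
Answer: -1/13726 ≈ -7.2854e-5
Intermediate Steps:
z = -8
1/(-82*(-45 - 148) + g*z) = 1/(-82*(-45 - 148) + 3694*(-8)) = 1/(-82*(-193) - 29552) = 1/(15826 - 29552) = 1/(-13726) = -1/13726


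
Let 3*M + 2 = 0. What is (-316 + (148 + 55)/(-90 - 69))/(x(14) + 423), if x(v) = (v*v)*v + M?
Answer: -50447/503447 ≈ -0.10020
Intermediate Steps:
M = -⅔ (M = -⅔ + (⅓)*0 = -⅔ + 0 = -⅔ ≈ -0.66667)
x(v) = -⅔ + v³ (x(v) = (v*v)*v - ⅔ = v²*v - ⅔ = v³ - ⅔ = -⅔ + v³)
(-316 + (148 + 55)/(-90 - 69))/(x(14) + 423) = (-316 + (148 + 55)/(-90 - 69))/((-⅔ + 14³) + 423) = (-316 + 203/(-159))/((-⅔ + 2744) + 423) = (-316 + 203*(-1/159))/(8230/3 + 423) = (-316 - 203/159)/(9499/3) = -50447/159*3/9499 = -50447/503447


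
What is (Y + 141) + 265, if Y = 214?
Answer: 620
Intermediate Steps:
(Y + 141) + 265 = (214 + 141) + 265 = 355 + 265 = 620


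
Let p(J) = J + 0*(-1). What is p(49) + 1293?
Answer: 1342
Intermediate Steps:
p(J) = J (p(J) = J + 0 = J)
p(49) + 1293 = 49 + 1293 = 1342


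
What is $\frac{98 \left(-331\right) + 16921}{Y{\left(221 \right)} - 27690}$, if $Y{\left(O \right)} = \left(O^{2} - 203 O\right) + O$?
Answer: $\frac{15517}{23491} \approx 0.66055$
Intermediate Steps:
$Y{\left(O \right)} = O^{2} - 202 O$
$\frac{98 \left(-331\right) + 16921}{Y{\left(221 \right)} - 27690} = \frac{98 \left(-331\right) + 16921}{221 \left(-202 + 221\right) - 27690} = \frac{-32438 + 16921}{221 \cdot 19 - 27690} = - \frac{15517}{4199 - 27690} = - \frac{15517}{-23491} = \left(-15517\right) \left(- \frac{1}{23491}\right) = \frac{15517}{23491}$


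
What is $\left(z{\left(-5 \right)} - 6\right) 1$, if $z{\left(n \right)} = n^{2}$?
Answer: $19$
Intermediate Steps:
$\left(z{\left(-5 \right)} - 6\right) 1 = \left(\left(-5\right)^{2} - 6\right) 1 = \left(25 - 6\right) 1 = 19 \cdot 1 = 19$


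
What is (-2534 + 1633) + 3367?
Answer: 2466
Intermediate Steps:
(-2534 + 1633) + 3367 = -901 + 3367 = 2466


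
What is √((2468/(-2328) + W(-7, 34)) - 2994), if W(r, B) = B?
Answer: I*√1002982134/582 ≈ 54.416*I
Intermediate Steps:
√((2468/(-2328) + W(-7, 34)) - 2994) = √((2468/(-2328) + 34) - 2994) = √((2468*(-1/2328) + 34) - 2994) = √((-617/582 + 34) - 2994) = √(19171/582 - 2994) = √(-1723337/582) = I*√1002982134/582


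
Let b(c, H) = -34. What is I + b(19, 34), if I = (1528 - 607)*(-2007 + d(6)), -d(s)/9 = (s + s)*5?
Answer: -2345821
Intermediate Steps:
d(s) = -90*s (d(s) = -9*(s + s)*5 = -9*2*s*5 = -90*s)
I = -2345787 (I = (1528 - 607)*(-2007 - 90*6) = 921*(-2007 - 540) = 921*(-2547) = -2345787)
I + b(19, 34) = -2345787 - 34 = -2345821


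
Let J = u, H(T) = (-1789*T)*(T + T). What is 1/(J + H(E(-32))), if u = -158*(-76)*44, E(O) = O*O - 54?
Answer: -1/3366011848 ≈ -2.9709e-10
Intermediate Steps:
E(O) = -54 + O² (E(O) = O² - 54 = -54 + O²)
H(T) = -3578*T² (H(T) = (-1789*T)*(2*T) = -3578*T²)
u = 528352 (u = 12008*44 = 528352)
J = 528352
1/(J + H(E(-32))) = 1/(528352 - 3578*(-54 + (-32)²)²) = 1/(528352 - 3578*(-54 + 1024)²) = 1/(528352 - 3578*970²) = 1/(528352 - 3578*940900) = 1/(528352 - 3366540200) = 1/(-3366011848) = -1/3366011848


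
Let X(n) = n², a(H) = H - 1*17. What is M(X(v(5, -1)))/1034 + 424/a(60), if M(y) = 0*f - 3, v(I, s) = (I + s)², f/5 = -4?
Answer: 438287/44462 ≈ 9.8576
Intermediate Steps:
f = -20 (f = 5*(-4) = -20)
a(H) = -17 + H (a(H) = H - 17 = -17 + H)
M(y) = -3 (M(y) = 0*(-20) - 3 = 0 - 3 = -3)
M(X(v(5, -1)))/1034 + 424/a(60) = -3/1034 + 424/(-17 + 60) = -3*1/1034 + 424/43 = -3/1034 + 424*(1/43) = -3/1034 + 424/43 = 438287/44462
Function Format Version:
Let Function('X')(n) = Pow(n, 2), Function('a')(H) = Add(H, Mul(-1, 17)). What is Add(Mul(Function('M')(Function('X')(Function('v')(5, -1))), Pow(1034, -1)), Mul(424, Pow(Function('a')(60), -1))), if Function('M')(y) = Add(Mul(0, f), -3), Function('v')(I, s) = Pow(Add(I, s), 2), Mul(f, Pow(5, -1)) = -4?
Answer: Rational(438287, 44462) ≈ 9.8576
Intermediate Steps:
f = -20 (f = Mul(5, -4) = -20)
Function('a')(H) = Add(-17, H) (Function('a')(H) = Add(H, -17) = Add(-17, H))
Function('M')(y) = -3 (Function('M')(y) = Add(Mul(0, -20), -3) = Add(0, -3) = -3)
Add(Mul(Function('M')(Function('X')(Function('v')(5, -1))), Pow(1034, -1)), Mul(424, Pow(Function('a')(60), -1))) = Add(Mul(-3, Pow(1034, -1)), Mul(424, Pow(Add(-17, 60), -1))) = Add(Mul(-3, Rational(1, 1034)), Mul(424, Pow(43, -1))) = Add(Rational(-3, 1034), Mul(424, Rational(1, 43))) = Add(Rational(-3, 1034), Rational(424, 43)) = Rational(438287, 44462)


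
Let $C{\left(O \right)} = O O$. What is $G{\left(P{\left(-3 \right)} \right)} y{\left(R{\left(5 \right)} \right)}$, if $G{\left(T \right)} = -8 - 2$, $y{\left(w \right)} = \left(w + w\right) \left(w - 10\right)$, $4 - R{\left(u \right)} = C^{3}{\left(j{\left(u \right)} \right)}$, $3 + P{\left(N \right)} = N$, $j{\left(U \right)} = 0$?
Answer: $480$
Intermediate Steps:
$P{\left(N \right)} = -3 + N$
$C{\left(O \right)} = O^{2}$
$R{\left(u \right)} = 4$ ($R{\left(u \right)} = 4 - \left(0^{2}\right)^{3} = 4 - 0^{3} = 4 - 0 = 4 + 0 = 4$)
$y{\left(w \right)} = 2 w \left(-10 + w\right)$
$G{\left(T \right)} = -10$ ($G{\left(T \right)} = -8 - 2 = -10$)
$G{\left(P{\left(-3 \right)} \right)} y{\left(R{\left(5 \right)} \right)} = - 10 \cdot 2 \cdot 4 \left(-10 + 4\right) = - 10 \cdot 2 \cdot 4 \left(-6\right) = \left(-10\right) \left(-48\right) = 480$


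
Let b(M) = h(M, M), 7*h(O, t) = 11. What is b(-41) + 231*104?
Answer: 168179/7 ≈ 24026.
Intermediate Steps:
h(O, t) = 11/7 (h(O, t) = (⅐)*11 = 11/7)
b(M) = 11/7
b(-41) + 231*104 = 11/7 + 231*104 = 11/7 + 24024 = 168179/7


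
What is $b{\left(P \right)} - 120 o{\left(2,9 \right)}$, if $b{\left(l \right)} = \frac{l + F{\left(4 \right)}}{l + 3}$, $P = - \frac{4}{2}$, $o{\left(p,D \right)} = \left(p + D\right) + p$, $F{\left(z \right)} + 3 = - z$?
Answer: $-1569$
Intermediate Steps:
$F{\left(z \right)} = -3 - z$
$o{\left(p,D \right)} = D + 2 p$ ($o{\left(p,D \right)} = \left(D + p\right) + p = D + 2 p$)
$P = -2$ ($P = \left(-4\right) \frac{1}{2} = -2$)
$b{\left(l \right)} = \frac{-7 + l}{3 + l}$ ($b{\left(l \right)} = \frac{l - 7}{l + 3} = \frac{l - 7}{3 + l} = \frac{-7 + l}{3 + l}$)
$b{\left(P \right)} - 120 o{\left(2,9 \right)} = \frac{-7 - 2}{3 - 2} - 120 \left(9 + 2 \cdot 2\right) = 1^{-1} \left(-9\right) - 120 \left(9 + 4\right) = 1 \left(-9\right) - 1560 = -9 - 1560 = -1569$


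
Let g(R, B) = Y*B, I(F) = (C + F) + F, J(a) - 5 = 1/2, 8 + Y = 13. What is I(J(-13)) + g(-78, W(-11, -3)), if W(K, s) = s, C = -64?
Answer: -68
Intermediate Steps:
Y = 5 (Y = -8 + 13 = 5)
J(a) = 11/2 (J(a) = 5 + 1/2 = 5 + ½ = 11/2)
I(F) = -64 + 2*F (I(F) = (-64 + F) + F = -64 + 2*F)
g(R, B) = 5*B
I(J(-13)) + g(-78, W(-11, -3)) = (-64 + 2*(11/2)) + 5*(-3) = (-64 + 11) - 15 = -53 - 15 = -68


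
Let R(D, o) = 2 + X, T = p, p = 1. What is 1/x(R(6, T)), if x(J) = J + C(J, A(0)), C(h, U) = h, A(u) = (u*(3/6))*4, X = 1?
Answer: 1/6 ≈ 0.16667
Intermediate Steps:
A(u) = 2*u (A(u) = (u*(3*(1/6)))*4 = (u*(1/2))*4 = (u/2)*4 = 2*u)
T = 1
R(D, o) = 3 (R(D, o) = 2 + 1 = 3)
x(J) = 2*J (x(J) = J + J = 2*J)
1/x(R(6, T)) = 1/(2*3) = 1/6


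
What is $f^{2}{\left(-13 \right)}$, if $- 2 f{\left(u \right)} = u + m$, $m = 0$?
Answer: $\frac{169}{4} \approx 42.25$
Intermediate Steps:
$f{\left(u \right)} = - \frac{u}{2}$ ($f{\left(u \right)} = - \frac{u + 0}{2} = - \frac{u}{2}$)
$f^{2}{\left(-13 \right)} = \left(\left(- \frac{1}{2}\right) \left(-13\right)\right)^{2} = \left(\frac{13}{2}\right)^{2} = \frac{169}{4}$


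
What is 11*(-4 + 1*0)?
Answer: -44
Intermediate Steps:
11*(-4 + 1*0) = 11*(-4 + 0) = 11*(-4) = -44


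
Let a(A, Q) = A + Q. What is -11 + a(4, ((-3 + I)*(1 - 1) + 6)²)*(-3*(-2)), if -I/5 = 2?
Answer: 229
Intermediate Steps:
I = -10 (I = -5*2 = -10)
-11 + a(4, ((-3 + I)*(1 - 1) + 6)²)*(-3*(-2)) = -11 + (4 + ((-3 - 10)*(1 - 1) + 6)²)*(-3*(-2)) = -11 + (4 + (-13*0 + 6)²)*6 = -11 + (4 + (0 + 6)²)*6 = -11 + (4 + 6²)*6 = -11 + (4 + 36)*6 = -11 + 40*6 = -11 + 240 = 229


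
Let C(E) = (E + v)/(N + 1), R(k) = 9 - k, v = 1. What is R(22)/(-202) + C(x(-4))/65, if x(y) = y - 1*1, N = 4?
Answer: 3417/65650 ≈ 0.052049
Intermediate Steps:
x(y) = -1 + y (x(y) = y - 1 = -1 + y)
C(E) = ⅕ + E/5 (C(E) = (E + 1)/(4 + 1) = (1 + E)/5 = (1 + E)*(⅕) = ⅕ + E/5)
R(22)/(-202) + C(x(-4))/65 = (9 - 1*22)/(-202) + (⅕ + (-1 - 4)/5)/65 = (9 - 22)*(-1/202) + (⅕ + (⅕)*(-5))*(1/65) = -13*(-1/202) + (⅕ - 1)*(1/65) = 13/202 - ⅘*1/65 = 13/202 - 4/325 = 3417/65650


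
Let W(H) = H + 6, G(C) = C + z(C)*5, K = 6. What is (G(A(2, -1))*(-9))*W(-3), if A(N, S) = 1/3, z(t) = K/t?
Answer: -2439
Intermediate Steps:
z(t) = 6/t
A(N, S) = 1/3
G(C) = C + 30/C (G(C) = C + (6/C)*5 = C + 30/C)
W(H) = 6 + H
(G(A(2, -1))*(-9))*W(-3) = ((1/3 + 30/(1/3))*(-9))*(6 - 3) = ((1/3 + 30*3)*(-9))*3 = ((1/3 + 90)*(-9))*3 = ((271/3)*(-9))*3 = -813*3 = -2439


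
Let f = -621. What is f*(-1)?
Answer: 621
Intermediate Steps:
f*(-1) = -621*(-1) = 621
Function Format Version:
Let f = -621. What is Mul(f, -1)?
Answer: 621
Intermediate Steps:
Mul(f, -1) = Mul(-621, -1) = 621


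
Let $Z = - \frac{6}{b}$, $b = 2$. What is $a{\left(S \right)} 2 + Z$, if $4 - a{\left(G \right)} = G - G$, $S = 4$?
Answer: $5$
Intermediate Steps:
$a{\left(G \right)} = 4$ ($a{\left(G \right)} = 4 - \left(G - G\right) = 4 - 0 = 4 + 0 = 4$)
$Z = -3$ ($Z = - \frac{6}{2} = \left(-6\right) \frac{1}{2} = -3$)
$a{\left(S \right)} 2 + Z = 4 \cdot 2 - 3 = 8 - 3 = 5$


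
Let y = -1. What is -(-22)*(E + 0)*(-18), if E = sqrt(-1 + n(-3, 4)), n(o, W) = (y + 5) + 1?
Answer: -792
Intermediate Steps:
n(o, W) = 5 (n(o, W) = (-1 + 5) + 1 = 4 + 1 = 5)
E = 2 (E = sqrt(-1 + 5) = sqrt(4) = 2)
-(-22)*(E + 0)*(-18) = -(-22)*(2 + 0)*(-18) = -(-22)*2*(-18) = -11*(-4)*(-18) = 44*(-18) = -792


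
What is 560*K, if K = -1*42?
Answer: -23520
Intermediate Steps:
K = -42
560*K = 560*(-42) = -23520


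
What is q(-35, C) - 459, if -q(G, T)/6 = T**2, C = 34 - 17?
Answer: -2193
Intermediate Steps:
C = 17
q(G, T) = -6*T**2
q(-35, C) - 459 = -6*17**2 - 459 = -6*289 - 459 = -1734 - 459 = -2193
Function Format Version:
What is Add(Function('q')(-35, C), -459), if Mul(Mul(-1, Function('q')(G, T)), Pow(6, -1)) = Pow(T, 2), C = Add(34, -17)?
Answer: -2193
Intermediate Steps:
C = 17
Function('q')(G, T) = Mul(-6, Pow(T, 2))
Add(Function('q')(-35, C), -459) = Add(Mul(-6, Pow(17, 2)), -459) = Add(Mul(-6, 289), -459) = Add(-1734, -459) = -2193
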